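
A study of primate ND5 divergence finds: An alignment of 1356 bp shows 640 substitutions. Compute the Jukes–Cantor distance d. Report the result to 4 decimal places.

0.7443

p = 640/1356 ≈ 0.471976.
d = −(3/4) ln(1 − 4p/3) = −0.75 ln(1 − 0.629301) = −0.75 ln(0.370699)
  = −0.75 × (-0.992365) = 0.744274 substitutions/site.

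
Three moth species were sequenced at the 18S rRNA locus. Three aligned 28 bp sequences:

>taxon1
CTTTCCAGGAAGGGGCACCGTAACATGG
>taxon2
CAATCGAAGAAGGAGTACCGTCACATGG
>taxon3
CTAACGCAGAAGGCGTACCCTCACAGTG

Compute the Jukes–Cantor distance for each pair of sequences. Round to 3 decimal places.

d(taxon1,taxon2) = 0.304, d(taxon1,taxon3) = 0.556, d(taxon2,taxon3) = 0.304

taxon1–taxon2: 7/28 sites differ → p = 0.25, d = −0.75 ln(1 − 0.333333) = 0.304098 ≈ 0.304.
taxon1–taxon3: 11/28 sites differ → p ≈ 0.392857, d = −0.75 ln(1 − 0.523809) = 0.556452 ≈ 0.556.
taxon2–taxon3: 7/28 sites differ → p = 0.25, d = −0.75 ln(1 − 0.333333) = 0.304098 ≈ 0.304.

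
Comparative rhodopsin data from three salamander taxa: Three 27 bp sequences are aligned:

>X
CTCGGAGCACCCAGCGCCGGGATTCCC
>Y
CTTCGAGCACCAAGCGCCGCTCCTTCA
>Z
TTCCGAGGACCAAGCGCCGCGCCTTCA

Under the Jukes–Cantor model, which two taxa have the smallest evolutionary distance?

Y and Z

X–Y: 9/27 differ, p = 0.333, d = 0.441.
X–Z: 9/27 differ, p = 0.333, d = 0.441.
Y–Z: 4/27 differ, p = 0.148, d = 0.165.
The smallest distance is between Y and Z.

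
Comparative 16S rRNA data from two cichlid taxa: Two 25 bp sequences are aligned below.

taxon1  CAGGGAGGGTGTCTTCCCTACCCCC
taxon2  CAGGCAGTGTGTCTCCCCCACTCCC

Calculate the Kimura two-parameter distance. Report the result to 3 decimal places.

Of 25 sites, 3 differences are transitions and 2 are transversions, so P = 3/25 = 0.12 and Q = 2/25 = 0.08.
Under the Kimura two-parameter model, d = −½ ln(1 − 2P − Q) − ¼ ln(1 − 2Q).
1 − 2P − Q = 0.68, giving −½ ln(0.68) = 0.192831.
1 − 2Q = 0.84, giving −¼ ln(0.84) = 0.043588.
d = 0.192831 + 0.043588 = 0.236419.

0.236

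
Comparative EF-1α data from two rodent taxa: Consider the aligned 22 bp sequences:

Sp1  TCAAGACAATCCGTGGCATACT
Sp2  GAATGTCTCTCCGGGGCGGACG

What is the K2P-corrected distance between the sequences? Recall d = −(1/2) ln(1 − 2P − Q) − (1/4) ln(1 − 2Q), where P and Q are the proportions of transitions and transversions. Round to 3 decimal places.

Of 22 sites, 1 differences are transitions and 9 are transversions, so P = 1/22 ≈ 0.045455 and Q = 9/22 ≈ 0.409091.
Under the Kimura two-parameter model, d = −½ ln(1 − 2P − Q) − ¼ ln(1 − 2Q).
1 − 2P − Q = 0.499999, giving −½ ln(0.499999) = 0.346575.
1 − 2Q = 0.181818, giving −¼ ln(0.181818) = 0.426187.
d = 0.346575 + 0.426187 = 0.772762.

0.773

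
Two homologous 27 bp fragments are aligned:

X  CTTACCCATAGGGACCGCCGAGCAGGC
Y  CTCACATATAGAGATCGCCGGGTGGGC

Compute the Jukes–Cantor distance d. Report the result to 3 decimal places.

0.377

The sequences differ at 8 of 27 sites (3, 6, 7, 12, 15, 21, 23, 24), so p = 8/27 ≈ 0.296296.
d = −(3/4) ln(1 − 4p/3) = −0.75 ln(1 − 0.395061) = −0.75 ln(0.604939)
  = −0.75 × (-0.502628) = 0.376971 substitutions/site.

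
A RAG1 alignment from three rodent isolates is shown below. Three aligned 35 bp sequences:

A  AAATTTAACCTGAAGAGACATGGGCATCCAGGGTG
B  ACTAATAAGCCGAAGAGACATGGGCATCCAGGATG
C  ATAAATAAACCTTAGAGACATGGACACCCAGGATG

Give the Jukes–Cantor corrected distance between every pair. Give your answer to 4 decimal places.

A–B: 7/35 sites differ → p = 0.2, d = −0.75 ln(1 − 0.266667) = 0.232617 ≈ 0.2326.
A–C: 10/35 sites differ → p ≈ 0.285714, d = −0.75 ln(1 − 0.380952) = 0.359679 ≈ 0.3597.
B–C: 7/35 sites differ → p = 0.2, d = −0.75 ln(1 − 0.266667) = 0.232617 ≈ 0.2326.

d(A,B) = 0.2326, d(A,C) = 0.3597, d(B,C) = 0.2326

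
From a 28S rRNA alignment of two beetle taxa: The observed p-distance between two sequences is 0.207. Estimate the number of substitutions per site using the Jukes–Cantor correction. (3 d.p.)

d = −(3/4) ln(1 − 4p/3) = −0.75 ln(1 − 0.276) = −0.75 ln(0.724)
  = −0.75 × (-0.322964) = 0.242223 substitutions/site.

0.242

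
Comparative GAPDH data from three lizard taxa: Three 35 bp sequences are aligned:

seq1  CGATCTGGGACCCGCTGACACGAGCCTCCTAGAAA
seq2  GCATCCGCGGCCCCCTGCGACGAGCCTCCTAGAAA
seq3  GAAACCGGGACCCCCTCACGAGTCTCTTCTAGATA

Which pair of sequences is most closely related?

seq1–seq2: 8/35 differ, p = 0.229, d = 0.273.
seq1–seq3: 13/35 differ, p = 0.371, d = 0.513.
seq2–seq3: 14/35 differ, p = 0.400, d = 0.572.
The smallest distance is between seq1 and seq2.

seq1 and seq2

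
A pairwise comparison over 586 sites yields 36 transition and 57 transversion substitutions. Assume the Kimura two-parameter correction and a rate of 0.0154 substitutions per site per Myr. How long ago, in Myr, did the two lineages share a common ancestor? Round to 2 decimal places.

P = 36/586 ≈ 0.061433 and Q = 57/586 ≈ 0.09727.
Under the Kimura two-parameter model, d = −½ ln(1 − 2P − Q) − ¼ ln(1 − 2Q).
1 − 2P − Q = 0.779864, giving −½ ln(0.779864) = 0.124318.
1 − 2Q = 0.80546, giving −¼ ln(0.80546) = 0.054085.
d = 0.124318 + 0.054085 = 0.178403.
Under a molecular clock d = 2μt, so t = d/(2μ) = 0.178403 / (2 × 0.0154) = 5.79 Myr.

5.79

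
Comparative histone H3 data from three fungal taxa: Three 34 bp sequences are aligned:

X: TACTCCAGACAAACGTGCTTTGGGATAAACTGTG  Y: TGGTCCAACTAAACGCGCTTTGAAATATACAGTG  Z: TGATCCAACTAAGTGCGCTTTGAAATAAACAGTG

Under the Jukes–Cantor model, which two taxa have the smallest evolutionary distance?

Y and Z

X–Y: 10/34 differ, p = 0.294, d = 0.373.
X–Z: 11/34 differ, p = 0.324, d = 0.423.
Y–Z: 4/34 differ, p = 0.118, d = 0.128.
The smallest distance is between Y and Z.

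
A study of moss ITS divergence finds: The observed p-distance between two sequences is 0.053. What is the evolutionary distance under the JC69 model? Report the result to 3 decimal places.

d = −(3/4) ln(1 − 4p/3) = −0.75 ln(1 − 0.070667) = −0.75 ln(0.929333)
  = −0.75 × (-0.073288) = 0.054966 substitutions/site.

0.055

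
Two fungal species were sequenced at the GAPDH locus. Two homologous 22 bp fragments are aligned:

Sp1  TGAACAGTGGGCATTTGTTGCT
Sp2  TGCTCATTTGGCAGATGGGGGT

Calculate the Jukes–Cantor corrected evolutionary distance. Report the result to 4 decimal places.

0.5913

The sequences differ at 9 of 22 sites (3, 4, 7, 9, 14, 15, 18, 19, 21), so p = 9/22 ≈ 0.409091.
d = −(3/4) ln(1 − 4p/3) = −0.75 ln(1 − 0.545455) = −0.75 ln(0.454545)
  = −0.75 × (-0.788458) = 0.591344 substitutions/site.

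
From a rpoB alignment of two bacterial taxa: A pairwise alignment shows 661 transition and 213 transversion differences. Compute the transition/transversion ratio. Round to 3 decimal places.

R = 661/213 = 3.103286… ≈ 3.103 (to 3 d.p.).

3.103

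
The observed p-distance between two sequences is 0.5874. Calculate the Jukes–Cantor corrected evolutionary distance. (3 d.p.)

d = −(3/4) ln(1 − 4p/3) = −0.75 ln(1 − 0.7832) = −0.75 ln(0.2168)
  = −0.75 × (-1.528780) = 1.146585 substitutions/site.

1.147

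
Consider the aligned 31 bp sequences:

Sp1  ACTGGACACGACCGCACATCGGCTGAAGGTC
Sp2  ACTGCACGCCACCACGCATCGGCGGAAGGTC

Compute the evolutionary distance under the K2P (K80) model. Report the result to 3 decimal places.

Of 31 sites, 3 differences are transitions and 3 are transversions, so P = 3/31 ≈ 0.096774 and Q = 3/31 ≈ 0.096774.
Under the Kimura two-parameter model, d = −½ ln(1 − 2P − Q) − ¼ ln(1 − 2Q).
1 − 2P − Q = 0.709678, giving −½ ln(0.709678) = 0.171472.
1 − 2Q = 0.806452, giving −¼ ln(0.806452) = 0.053778.
d = 0.171472 + 0.053778 = 0.225250.

0.225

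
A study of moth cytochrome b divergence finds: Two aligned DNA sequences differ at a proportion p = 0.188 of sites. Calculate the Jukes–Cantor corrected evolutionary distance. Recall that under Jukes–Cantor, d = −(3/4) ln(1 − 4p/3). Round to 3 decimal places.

0.216

d = −(3/4) ln(1 − 4p/3) = −0.75 ln(1 − 0.250667) = −0.75 ln(0.749333)
  = −0.75 × (-0.288572) = 0.216429 substitutions/site.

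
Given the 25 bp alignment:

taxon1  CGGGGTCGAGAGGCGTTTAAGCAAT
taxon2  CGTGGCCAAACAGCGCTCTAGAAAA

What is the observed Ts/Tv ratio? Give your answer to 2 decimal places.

1.20

Transitions are A↔G and C↔T; transversions are all other mismatches.
Transitions: 6. Transversions: 5.
R = 6/5 = 1.20.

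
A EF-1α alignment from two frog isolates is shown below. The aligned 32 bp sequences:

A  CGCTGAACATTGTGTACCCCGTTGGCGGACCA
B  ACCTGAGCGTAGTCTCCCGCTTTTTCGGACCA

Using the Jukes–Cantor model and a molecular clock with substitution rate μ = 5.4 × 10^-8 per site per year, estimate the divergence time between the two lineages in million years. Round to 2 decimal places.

The sequences differ at 11 of 32 sites, so p = 11/32 = 0.34375.
d = −(3/4) ln(1 − 4p/3) = −0.75 ln(1 − 0.458333) = −0.75 ln(0.541667)
  = −0.75 × (-0.613104) = 0.459828 substitutions/site.
Under a molecular clock d = 2μt, so t = d/(2μ) = 0.459828 / (2 × 5.4 × 10^-8) = 4.26 million years.

4.26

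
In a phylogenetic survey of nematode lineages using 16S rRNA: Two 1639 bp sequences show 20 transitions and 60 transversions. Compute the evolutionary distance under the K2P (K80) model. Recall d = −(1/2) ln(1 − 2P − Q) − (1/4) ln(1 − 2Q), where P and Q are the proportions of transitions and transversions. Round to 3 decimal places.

P = 20/1639 ≈ 0.012203 and Q = 60/1639 ≈ 0.036608.
Under the Kimura two-parameter model, d = −½ ln(1 − 2P − Q) − ¼ ln(1 − 2Q).
1 − 2P − Q = 0.938986, giving −½ ln(0.938986) = 0.031477.
1 − 2Q = 0.926784, giving −¼ ln(0.926784) = 0.019009.
d = 0.031477 + 0.019009 = 0.050486.

0.050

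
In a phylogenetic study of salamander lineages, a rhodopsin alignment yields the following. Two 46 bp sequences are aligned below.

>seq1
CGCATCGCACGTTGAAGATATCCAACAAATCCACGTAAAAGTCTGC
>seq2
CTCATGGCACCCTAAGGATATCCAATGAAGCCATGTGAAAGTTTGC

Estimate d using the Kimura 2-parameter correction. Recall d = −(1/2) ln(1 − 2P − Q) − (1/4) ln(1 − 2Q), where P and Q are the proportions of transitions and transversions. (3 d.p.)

0.333

Of 46 sites, 8 differences are transitions and 4 are transversions, so P = 8/46 ≈ 0.173913 and Q = 4/46 ≈ 0.086957.
Under the Kimura two-parameter model, d = −½ ln(1 − 2P − Q) − ¼ ln(1 − 2Q).
1 − 2P − Q = 0.565217, giving −½ ln(0.565217) = 0.285273.
1 − 2Q = 0.826086, giving −¼ ln(0.826086) = 0.047764.
d = 0.285273 + 0.047764 = 0.333037.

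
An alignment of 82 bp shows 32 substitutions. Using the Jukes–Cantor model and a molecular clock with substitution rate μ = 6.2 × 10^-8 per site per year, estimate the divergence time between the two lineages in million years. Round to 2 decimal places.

p = 32/82 ≈ 0.390244.
d = −(3/4) ln(1 − 4p/3) = −0.75 ln(1 − 0.520325) = −0.75 ln(0.479675)
  = −0.75 × (-0.734646) = 0.550985 substitutions/site.
Under a molecular clock d = 2μt, so t = d/(2μ) = 0.550985 / (2 × 6.2 × 10^-8) = 4.44 million years.

4.44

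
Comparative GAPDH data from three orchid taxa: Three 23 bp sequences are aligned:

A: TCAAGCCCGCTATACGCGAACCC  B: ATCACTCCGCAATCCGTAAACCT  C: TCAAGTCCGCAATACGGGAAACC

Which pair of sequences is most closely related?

A–B: 10/23 differ, p = 0.435, d = 0.650.
A–C: 4/23 differ, p = 0.174, d = 0.198.
B–C: 9/23 differ, p = 0.391, d = 0.553.
The smallest distance is between A and C.

A and C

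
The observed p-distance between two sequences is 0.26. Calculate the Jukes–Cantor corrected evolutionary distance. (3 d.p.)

0.319

d = −(3/4) ln(1 − 4p/3) = −0.75 ln(1 − 0.346667) = −0.75 ln(0.653333)
  = −0.75 × (-0.425668) = 0.319251 substitutions/site.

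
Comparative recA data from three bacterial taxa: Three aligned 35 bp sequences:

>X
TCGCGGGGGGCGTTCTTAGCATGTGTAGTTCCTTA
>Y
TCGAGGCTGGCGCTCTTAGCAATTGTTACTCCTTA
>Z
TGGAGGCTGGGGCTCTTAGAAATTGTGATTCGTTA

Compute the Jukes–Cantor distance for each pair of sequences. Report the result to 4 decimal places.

X–Y: 9/35 sites differ → p ≈ 0.257143, d = −0.75 ln(1 − 0.342857) = 0.314890 ≈ 0.3149.
X–Z: 12/35 sites differ → p ≈ 0.342857, d = −0.75 ln(1 − 0.457143) = 0.458182 ≈ 0.4582.
Y–Z: 6/35 sites differ → p ≈ 0.171429, d = −0.75 ln(1 − 0.228572) = 0.194634 ≈ 0.1946.

d(X,Y) = 0.3149, d(X,Z) = 0.4582, d(Y,Z) = 0.1946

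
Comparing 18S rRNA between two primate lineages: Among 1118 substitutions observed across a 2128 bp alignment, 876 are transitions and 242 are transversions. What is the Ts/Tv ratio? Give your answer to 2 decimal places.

R = 876/242 = 3.619834… ≈ 3.62 (to 2 d.p.).

3.62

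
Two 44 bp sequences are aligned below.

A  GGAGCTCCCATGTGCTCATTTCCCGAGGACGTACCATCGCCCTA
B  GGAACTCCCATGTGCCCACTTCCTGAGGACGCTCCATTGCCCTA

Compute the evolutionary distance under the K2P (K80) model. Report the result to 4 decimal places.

0.1867

Of 44 sites, 6 differences are transitions and 1 are transversions, so P = 6/44 ≈ 0.136364 and Q = 1/44 ≈ 0.022727.
Under the Kimura two-parameter model, d = −½ ln(1 − 2P − Q) − ¼ ln(1 − 2Q).
1 − 2P − Q = 0.704545, giving −½ ln(0.704545) = 0.175102.
1 − 2Q = 0.954546, giving −¼ ln(0.954546) = 0.011630.
d = 0.175102 + 0.011630 = 0.186732.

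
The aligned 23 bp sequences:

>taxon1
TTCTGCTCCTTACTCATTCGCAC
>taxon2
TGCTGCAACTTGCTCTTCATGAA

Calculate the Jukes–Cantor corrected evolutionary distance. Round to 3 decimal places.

The sequences differ at 10 of 23 sites (2, 7, 8, 12, 16, 18, 19, 20, 21, 23), so p = 10/23 ≈ 0.434783.
d = −(3/4) ln(1 − 4p/3) = −0.75 ln(1 − 0.579711) = −0.75 ln(0.420289)
  = −0.75 × (-0.866813) = 0.650110 substitutions/site.

0.650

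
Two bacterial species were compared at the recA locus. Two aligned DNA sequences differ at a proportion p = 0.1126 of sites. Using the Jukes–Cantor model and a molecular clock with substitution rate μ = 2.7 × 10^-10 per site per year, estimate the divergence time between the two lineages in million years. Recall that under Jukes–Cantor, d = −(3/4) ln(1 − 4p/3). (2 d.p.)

225.94

d = −(3/4) ln(1 − 4p/3) = −0.75 ln(1 − 0.150133) = −0.75 ln(0.849867)
  = −0.75 × (-0.162675) = 0.122006 substitutions/site.
Under a molecular clock d = 2μt, so t = d/(2μ) = 0.122006 / (2 × 2.7 × 10^-10) = 225.94 million years.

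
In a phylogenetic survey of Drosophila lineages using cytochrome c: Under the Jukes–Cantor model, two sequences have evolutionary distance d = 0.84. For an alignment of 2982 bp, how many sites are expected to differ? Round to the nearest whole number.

Invert JC69: p = (3/4)(1 − e^(−4d/3)) = 0.75 × (1 − e^(-1.12)) = 0.75 × (1 − 0.326280) = 0.505290.
Expected differing sites = pL ≈ 0.505290 × 2982 = 1506.77478 ≈ 1507.

1507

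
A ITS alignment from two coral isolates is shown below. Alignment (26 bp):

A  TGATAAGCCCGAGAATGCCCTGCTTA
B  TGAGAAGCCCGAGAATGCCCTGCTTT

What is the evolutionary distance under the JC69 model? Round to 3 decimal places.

The sequences differ at 2 of 26 sites (4, 26), so p = 2/26 ≈ 0.076923.
d = −(3/4) ln(1 − 4p/3) = −0.75 ln(1 − 0.102564) = −0.75 ln(0.897436)
  = −0.75 × (-0.108213) = 0.081160 substitutions/site.

0.081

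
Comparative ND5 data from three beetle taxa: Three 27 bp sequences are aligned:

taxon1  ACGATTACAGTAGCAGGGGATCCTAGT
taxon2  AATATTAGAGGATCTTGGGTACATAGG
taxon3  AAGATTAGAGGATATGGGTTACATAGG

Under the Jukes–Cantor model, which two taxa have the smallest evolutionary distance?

taxon2 and taxon3

taxon1–taxon2: 11/27 differ, p = 0.407, d = 0.588.
taxon1–taxon3: 11/27 differ, p = 0.407, d = 0.588.
taxon2–taxon3: 4/27 differ, p = 0.148, d = 0.165.
The smallest distance is between taxon2 and taxon3.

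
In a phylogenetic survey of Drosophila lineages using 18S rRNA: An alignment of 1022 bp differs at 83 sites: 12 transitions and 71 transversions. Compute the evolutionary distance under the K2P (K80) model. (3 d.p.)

0.086

P = 12/1022 ≈ 0.011742 and Q = 71/1022 ≈ 0.069472.
Under the Kimura two-parameter model, d = −½ ln(1 − 2P − Q) − ¼ ln(1 − 2Q).
1 − 2P − Q = 0.907044, giving −½ ln(0.907044) = 0.048782.
1 − 2Q = 0.861056, giving −¼ ln(0.861056) = 0.037399.
d = 0.048782 + 0.037399 = 0.086181.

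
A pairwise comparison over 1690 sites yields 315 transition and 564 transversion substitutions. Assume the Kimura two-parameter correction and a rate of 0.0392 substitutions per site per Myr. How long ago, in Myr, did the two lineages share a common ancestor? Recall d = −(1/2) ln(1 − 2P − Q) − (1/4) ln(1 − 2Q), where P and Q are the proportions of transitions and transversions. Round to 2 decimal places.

P = 315/1690 ≈ 0.186391 and Q = 564/1690 ≈ 0.333728.
Under the Kimura two-parameter model, d = −½ ln(1 − 2P − Q) − ¼ ln(1 − 2Q).
1 − 2P − Q = 0.29349, giving −½ ln(0.29349) = 0.612956.
1 − 2Q = 0.332544, giving −¼ ln(0.332544) = 0.275246.
d = 0.612956 + 0.275246 = 0.888202.
Under a molecular clock d = 2μt, so t = d/(2μ) = 0.888202 / (2 × 0.0392) = 11.33 Myr.

11.33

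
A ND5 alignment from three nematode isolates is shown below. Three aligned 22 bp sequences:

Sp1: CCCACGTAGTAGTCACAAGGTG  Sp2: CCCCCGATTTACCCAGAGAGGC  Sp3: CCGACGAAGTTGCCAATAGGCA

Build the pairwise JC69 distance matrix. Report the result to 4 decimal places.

d(Sp1,Sp2) = 0.8240, d(Sp1,Sp3) = 0.4975, d(Sp2,Sp3) = 0.9745

Sp1–Sp2: 11/22 sites differ → p = 0.5, d = −0.75 ln(1 − 0.666667) = 0.823960 ≈ 0.8240.
Sp1–Sp3: 8/22 sites differ → p ≈ 0.363636, d = −0.75 ln(1 − 0.484848) = 0.497470 ≈ 0.4975.
Sp2–Sp3: 12/22 sites differ → p ≈ 0.545455, d = −0.75 ln(1 − 0.727273) = 0.974463 ≈ 0.9745.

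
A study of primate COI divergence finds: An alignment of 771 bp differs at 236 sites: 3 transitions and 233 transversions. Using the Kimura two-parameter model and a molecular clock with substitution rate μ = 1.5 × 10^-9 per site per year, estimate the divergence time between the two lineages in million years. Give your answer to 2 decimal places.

P = 3/771 ≈ 0.003891 and Q = 233/771 ≈ 0.302205.
Under the Kimura two-parameter model, d = −½ ln(1 − 2P − Q) − ¼ ln(1 − 2Q).
1 − 2P − Q = 0.690013, giving −½ ln(0.690013) = 0.185522.
1 − 2Q = 0.39559, giving −¼ ln(0.39559) = 0.231844.
d = 0.185522 + 0.231844 = 0.417366.
Under a molecular clock d = 2μt, so t = d/(2μ) = 0.417366 / (2 × 1.5 × 10^-9) = 139.12 million years.

139.12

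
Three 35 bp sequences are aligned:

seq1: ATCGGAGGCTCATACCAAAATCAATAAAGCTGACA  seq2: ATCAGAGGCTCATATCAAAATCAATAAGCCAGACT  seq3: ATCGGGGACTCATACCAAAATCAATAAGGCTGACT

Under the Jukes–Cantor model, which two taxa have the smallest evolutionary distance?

seq1 and seq3

seq1–seq2: 6/35 differ, p = 0.171, d = 0.195.
seq1–seq3: 4/35 differ, p = 0.114, d = 0.124.
seq2–seq3: 6/35 differ, p = 0.171, d = 0.195.
The smallest distance is between seq1 and seq3.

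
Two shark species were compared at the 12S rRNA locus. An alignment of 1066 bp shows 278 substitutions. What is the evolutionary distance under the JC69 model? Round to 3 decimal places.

p = 278/1066 ≈ 0.260788.
d = −(3/4) ln(1 − 4p/3) = −0.75 ln(1 − 0.347717) = −0.75 ln(0.652283)
  = −0.75 × (-0.427277) = 0.320458 substitutions/site.

0.320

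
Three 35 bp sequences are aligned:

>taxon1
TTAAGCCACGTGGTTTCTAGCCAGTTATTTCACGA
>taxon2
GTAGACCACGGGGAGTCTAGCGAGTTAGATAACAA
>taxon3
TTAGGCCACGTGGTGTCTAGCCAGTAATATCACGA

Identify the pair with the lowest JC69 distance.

taxon1 and taxon3

taxon1–taxon2: 11/35 differ, p = 0.314, d = 0.407.
taxon1–taxon3: 4/35 differ, p = 0.114, d = 0.124.
taxon2–taxon3: 9/35 differ, p = 0.257, d = 0.315.
The smallest distance is between taxon1 and taxon3.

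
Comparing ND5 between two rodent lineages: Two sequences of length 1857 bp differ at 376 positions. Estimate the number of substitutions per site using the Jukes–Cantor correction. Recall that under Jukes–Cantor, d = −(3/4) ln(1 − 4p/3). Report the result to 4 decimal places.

p = 376/1857 ≈ 0.202477.
d = −(3/4) ln(1 − 4p/3) = −0.75 ln(1 − 0.269969) = −0.75 ln(0.730031)
  = −0.75 × (-0.314668) = 0.236001 substitutions/site.

0.2360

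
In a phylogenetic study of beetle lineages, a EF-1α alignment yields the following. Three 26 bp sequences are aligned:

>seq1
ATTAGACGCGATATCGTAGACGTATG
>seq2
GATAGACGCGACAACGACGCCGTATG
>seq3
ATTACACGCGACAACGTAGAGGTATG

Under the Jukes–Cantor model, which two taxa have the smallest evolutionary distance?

seq1–seq2: 7/26 differ, p = 0.269, d = 0.334.
seq1–seq3: 4/26 differ, p = 0.154, d = 0.172.
seq2–seq3: 7/26 differ, p = 0.269, d = 0.334.
The smallest distance is between seq1 and seq3.

seq1 and seq3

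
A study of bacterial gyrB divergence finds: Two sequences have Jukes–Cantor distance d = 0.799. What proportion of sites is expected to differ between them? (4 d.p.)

p = (3/4)(1 − e^(−4d/3)) = 0.75 × (1 − e^(-1.065333)) = 0.75 × (1 − 0.344613) = 0.491540.

0.4915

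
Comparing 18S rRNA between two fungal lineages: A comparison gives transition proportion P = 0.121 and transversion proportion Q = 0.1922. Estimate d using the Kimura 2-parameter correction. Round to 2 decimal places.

0.41

Under the Kimura two-parameter model, d = −½ ln(1 − 2P − Q) − ¼ ln(1 − 2Q).
1 − 2P − Q = 0.5658, giving −½ ln(0.5658) = 0.284757.
1 − 2Q = 0.6156, giving −¼ ln(0.6156) = 0.121289.
d = 0.284757 + 0.121289 = 0.406046.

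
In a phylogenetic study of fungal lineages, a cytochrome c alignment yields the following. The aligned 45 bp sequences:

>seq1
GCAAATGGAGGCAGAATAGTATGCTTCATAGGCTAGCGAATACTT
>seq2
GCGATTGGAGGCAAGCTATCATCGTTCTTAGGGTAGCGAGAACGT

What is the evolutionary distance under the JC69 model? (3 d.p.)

The sequences differ at 14 of 45 sites, so p = 14/45 ≈ 0.311111.
d = −(3/4) ln(1 − 4p/3) = −0.75 ln(1 − 0.414815) = −0.75 ln(0.585185)
  = −0.75 × (-0.535827) = 0.401870 substitutions/site.

0.402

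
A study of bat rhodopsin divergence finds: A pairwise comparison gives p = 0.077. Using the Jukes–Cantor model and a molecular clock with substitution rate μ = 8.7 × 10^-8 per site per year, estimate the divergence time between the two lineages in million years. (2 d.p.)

0.47

d = −(3/4) ln(1 − 4p/3) = −0.75 ln(1 − 0.102667) = −0.75 ln(0.897333)
  = −0.75 × (-0.108328) = 0.081246 substitutions/site.
Under a molecular clock d = 2μt, so t = d/(2μ) = 0.081246 / (2 × 8.7 × 10^-8) = 0.47 million years.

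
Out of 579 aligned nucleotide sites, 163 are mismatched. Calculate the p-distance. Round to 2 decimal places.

0.28

p = 163/579 = 0.281519… ≈ 0.28 (to 2 d.p.).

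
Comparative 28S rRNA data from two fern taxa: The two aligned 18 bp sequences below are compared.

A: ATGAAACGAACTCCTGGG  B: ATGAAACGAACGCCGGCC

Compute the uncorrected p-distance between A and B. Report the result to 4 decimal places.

0.2222

The sequences differ at 4 of 18 positions (sites 12, 15, 17, 18).
p = 4/18 = 0.222222… ≈ 0.2222 (to 4 d.p.).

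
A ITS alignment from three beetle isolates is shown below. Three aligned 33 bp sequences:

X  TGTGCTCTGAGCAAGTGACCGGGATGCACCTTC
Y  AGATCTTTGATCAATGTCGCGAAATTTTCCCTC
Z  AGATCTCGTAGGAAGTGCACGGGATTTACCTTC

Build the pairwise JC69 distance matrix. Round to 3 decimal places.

X–Y: 16/33 sites differ → p ≈ 0.484848, d = −0.75 ln(1 − 0.646464) = 0.779827 ≈ 0.780.
X–Z: 10/33 sites differ → p ≈ 0.30303, d = −0.75 ln(1 − 0.40404) = 0.388186 ≈ 0.388.
Y–Z: 13/33 sites differ → p ≈ 0.393939, d = −0.75 ln(1 − 0.525252) = 0.558728 ≈ 0.559.

d(X,Y) = 0.780, d(X,Z) = 0.388, d(Y,Z) = 0.559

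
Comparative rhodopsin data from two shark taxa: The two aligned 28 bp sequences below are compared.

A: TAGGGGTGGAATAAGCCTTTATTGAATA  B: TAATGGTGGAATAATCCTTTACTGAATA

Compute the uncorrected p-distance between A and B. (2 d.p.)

0.14

The sequences differ at 4 of 28 positions (sites 3, 4, 15, 22).
p = 4/28 = 0.142857… ≈ 0.14 (to 2 d.p.).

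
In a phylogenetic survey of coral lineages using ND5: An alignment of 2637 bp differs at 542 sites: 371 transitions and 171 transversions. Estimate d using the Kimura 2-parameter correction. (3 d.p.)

P = 371/2637 ≈ 0.14069 and Q = 171/2637 ≈ 0.064846.
Under the Kimura two-parameter model, d = −½ ln(1 − 2P − Q) − ¼ ln(1 − 2Q).
1 − 2P − Q = 0.653774, giving −½ ln(0.653774) = 0.212497.
1 − 2Q = 0.870308, giving −¼ ln(0.870308) = 0.034727.
d = 0.212497 + 0.034727 = 0.247224.

0.247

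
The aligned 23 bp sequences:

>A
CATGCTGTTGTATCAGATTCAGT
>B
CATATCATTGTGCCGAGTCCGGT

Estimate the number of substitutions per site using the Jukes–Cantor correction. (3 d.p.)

0.761

The sequences differ at 11 of 23 sites, so p = 11/23 ≈ 0.478261.
d = −(3/4) ln(1 − 4p/3) = −0.75 ln(1 − 0.637681) = −0.75 ln(0.362319)
  = −0.75 × (-1.015230) = 0.761423 substitutions/site.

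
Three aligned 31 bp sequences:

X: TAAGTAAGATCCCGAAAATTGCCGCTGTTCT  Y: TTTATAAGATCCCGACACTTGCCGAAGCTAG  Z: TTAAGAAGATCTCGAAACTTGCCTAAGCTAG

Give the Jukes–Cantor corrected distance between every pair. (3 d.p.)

X–Y: 10/31 sites differ → p ≈ 0.322581, d = −0.75 ln(1 − 0.430108) = 0.421731 ≈ 0.422.
X–Z: 11/31 sites differ → p ≈ 0.354839, d = −0.75 ln(1 − 0.473119) = 0.480585 ≈ 0.481.
Y–Z: 5/31 sites differ → p ≈ 0.16129, d = −0.75 ln(1 − 0.215053) = 0.181604 ≈ 0.182.

d(X,Y) = 0.422, d(X,Z) = 0.481, d(Y,Z) = 0.182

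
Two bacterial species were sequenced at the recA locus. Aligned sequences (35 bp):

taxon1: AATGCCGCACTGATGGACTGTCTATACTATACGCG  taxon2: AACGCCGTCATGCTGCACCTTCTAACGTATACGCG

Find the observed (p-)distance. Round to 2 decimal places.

The sequences differ at 11 of 35 positions.
p = 11/35 = 0.314285… ≈ 0.31 (to 2 d.p.).

0.31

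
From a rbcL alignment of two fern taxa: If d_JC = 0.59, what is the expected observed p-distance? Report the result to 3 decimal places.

p = (3/4)(1 − e^(−4d/3)) = 0.75 × (1 − e^(-0.786667)) = 0.75 × (1 − 0.455360) = 0.408480.

0.408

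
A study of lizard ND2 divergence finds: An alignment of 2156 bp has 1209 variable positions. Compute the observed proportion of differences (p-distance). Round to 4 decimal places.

0.5608

p = 1209/2156 = 0.560760… ≈ 0.5608 (to 4 d.p.).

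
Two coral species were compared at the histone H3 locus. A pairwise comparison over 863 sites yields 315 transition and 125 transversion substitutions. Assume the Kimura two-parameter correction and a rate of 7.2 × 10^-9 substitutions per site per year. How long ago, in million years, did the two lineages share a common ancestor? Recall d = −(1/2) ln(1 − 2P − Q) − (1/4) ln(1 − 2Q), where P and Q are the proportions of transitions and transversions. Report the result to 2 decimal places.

78.10

P = 315/863 ≈ 0.365006 and Q = 125/863 ≈ 0.144844.
Under the Kimura two-parameter model, d = −½ ln(1 − 2P − Q) − ¼ ln(1 − 2Q).
1 − 2P − Q = 0.125144, giving −½ ln(0.125144) = 1.039145.
1 − 2Q = 0.710312, giving −¼ ln(0.710312) = 0.085513.
d = 1.039145 + 0.085513 = 1.124658.
Under a molecular clock d = 2μt, so t = d/(2μ) = 1.124658 / (2 × 7.2 × 10^-9) = 78.10 million years.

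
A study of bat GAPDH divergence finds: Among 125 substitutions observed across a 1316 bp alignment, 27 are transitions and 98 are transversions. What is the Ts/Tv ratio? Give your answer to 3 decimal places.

R = 27/98 = 0.275510… ≈ 0.276 (to 3 d.p.).

0.276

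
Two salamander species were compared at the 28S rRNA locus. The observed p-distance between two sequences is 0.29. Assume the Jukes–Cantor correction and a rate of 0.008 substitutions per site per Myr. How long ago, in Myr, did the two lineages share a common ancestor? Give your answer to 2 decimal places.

d = −(3/4) ln(1 − 4p/3) = −0.75 ln(1 − 0.386667) = −0.75 ln(0.613333)
  = −0.75 × (-0.488847) = 0.366635 substitutions/site.
Under a molecular clock d = 2μt, so t = d/(2μ) = 0.366635 / (2 × 0.008) = 22.91 Myr.

22.91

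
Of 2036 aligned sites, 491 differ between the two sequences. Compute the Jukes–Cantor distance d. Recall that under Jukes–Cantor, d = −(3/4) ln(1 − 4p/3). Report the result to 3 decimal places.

p = 491/2036 ≈ 0.241159.
d = −(3/4) ln(1 − 4p/3) = −0.75 ln(1 − 0.321545) = −0.75 ln(0.678455)
  = −0.75 × (-0.387937) = 0.290953 substitutions/site.

0.291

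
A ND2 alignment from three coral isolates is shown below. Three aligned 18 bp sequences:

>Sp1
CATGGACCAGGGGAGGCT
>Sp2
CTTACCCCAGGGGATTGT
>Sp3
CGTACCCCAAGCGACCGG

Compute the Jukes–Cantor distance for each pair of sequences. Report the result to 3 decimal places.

d(Sp1,Sp2) = 0.548, d(Sp1,Sp3) = 1.012, d(Sp2,Sp3) = 0.441

Sp1–Sp2: 7/18 sites differ → p ≈ 0.388889, d = −0.75 ln(1 − 0.518519) = 0.548166 ≈ 0.548.
Sp1–Sp3: 10/18 sites differ → p ≈ 0.555556, d = −0.75 ln(1 − 0.740741) = 1.012446 ≈ 1.012.
Sp2–Sp3: 6/18 sites differ → p ≈ 0.333333, d = −0.75 ln(1 − 0.444444) = 0.440839 ≈ 0.441.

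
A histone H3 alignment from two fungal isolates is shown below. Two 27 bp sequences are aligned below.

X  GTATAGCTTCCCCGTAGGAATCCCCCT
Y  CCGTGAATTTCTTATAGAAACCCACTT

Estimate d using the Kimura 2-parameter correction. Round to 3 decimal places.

1.364

Of 27 sites, 11 differences are transitions and 3 are transversions, so P = 11/27 ≈ 0.407407 and Q = 3/27 ≈ 0.111111.
Under the Kimura two-parameter model, d = −½ ln(1 − 2P − Q) − ¼ ln(1 − 2Q).
1 − 2P − Q = 0.074075, giving −½ ln(0.074075) = 1.301339.
1 − 2Q = 0.777778, giving −¼ ln(0.777778) = 0.062829.
d = 1.301339 + 0.062829 = 1.364168.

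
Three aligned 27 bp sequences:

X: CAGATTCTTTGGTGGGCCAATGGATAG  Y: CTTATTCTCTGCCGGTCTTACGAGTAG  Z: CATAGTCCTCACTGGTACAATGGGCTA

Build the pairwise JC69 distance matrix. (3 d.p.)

X–Y: 11/27 sites differ → p ≈ 0.407407, d = −0.75 ln(1 − 0.543209) = 0.587647 ≈ 0.588.
X–Z: 12/27 sites differ → p ≈ 0.444444, d = −0.75 ln(1 − 0.592592) = 0.673455 ≈ 0.673.
Y–Z: 15/27 sites differ → p ≈ 0.555556, d = −0.75 ln(1 − 0.740741) = 1.012446 ≈ 1.012.

d(X,Y) = 0.588, d(X,Z) = 0.673, d(Y,Z) = 1.012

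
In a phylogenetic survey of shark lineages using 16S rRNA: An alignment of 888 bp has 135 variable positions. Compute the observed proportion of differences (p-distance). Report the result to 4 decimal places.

0.1520

p = 135/888 = 0.152027… ≈ 0.1520 (to 4 d.p.).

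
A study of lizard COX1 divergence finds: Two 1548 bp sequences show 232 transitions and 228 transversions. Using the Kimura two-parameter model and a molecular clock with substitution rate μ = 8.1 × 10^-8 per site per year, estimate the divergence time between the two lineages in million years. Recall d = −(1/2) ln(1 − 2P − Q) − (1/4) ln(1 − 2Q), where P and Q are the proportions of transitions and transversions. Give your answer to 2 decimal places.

P = 232/1548 ≈ 0.149871 and Q = 228/1548 ≈ 0.147287.
Under the Kimura two-parameter model, d = −½ ln(1 − 2P − Q) − ¼ ln(1 − 2Q).
1 − 2P − Q = 0.552971, giving −½ ln(0.552971) = 0.296225.
1 − 2Q = 0.705426, giving −¼ ln(0.705426) = 0.087238.
d = 0.296225 + 0.087238 = 0.383463.
Under a molecular clock d = 2μt, so t = d/(2μ) = 0.383463 / (2 × 8.1 × 10^-8) = 2.37 million years.

2.37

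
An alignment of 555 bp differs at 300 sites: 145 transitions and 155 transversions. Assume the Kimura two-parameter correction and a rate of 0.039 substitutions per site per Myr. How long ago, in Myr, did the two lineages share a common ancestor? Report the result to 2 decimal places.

13.00

P = 145/555 ≈ 0.261261 and Q = 155/555 ≈ 0.279279.
Under the Kimura two-parameter model, d = −½ ln(1 − 2P − Q) − ¼ ln(1 − 2Q).
1 − 2P − Q = 0.198199, giving −½ ln(0.198199) = 0.809242.
1 − 2Q = 0.441442, giving −¼ ln(0.441442) = 0.204427.
d = 0.809242 + 0.204427 = 1.013669.
Under a molecular clock d = 2μt, so t = d/(2μ) = 1.013669 / (2 × 0.039) = 13.00 Myr.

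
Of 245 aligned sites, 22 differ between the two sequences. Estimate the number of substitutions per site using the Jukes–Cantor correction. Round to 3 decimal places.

0.096

p = 22/245 ≈ 0.089796.
d = −(3/4) ln(1 − 4p/3) = −0.75 ln(1 − 0.119728) = −0.75 ln(0.880272)
  = −0.75 × (-0.127524) = 0.095643 substitutions/site.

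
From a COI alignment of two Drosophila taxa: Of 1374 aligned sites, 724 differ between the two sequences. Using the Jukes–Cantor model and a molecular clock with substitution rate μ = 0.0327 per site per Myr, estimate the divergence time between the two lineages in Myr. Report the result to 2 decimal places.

p = 724/1374 ≈ 0.526929.
d = −(3/4) ln(1 − 4p/3) = −0.75 ln(1 − 0.702572) = −0.75 ln(0.297428)
  = −0.75 × (-1.212583) = 0.909437 substitutions/site.
Under a molecular clock d = 2μt, so t = d/(2μ) = 0.909437 / (2 × 0.0327) = 13.91 Myr.

13.91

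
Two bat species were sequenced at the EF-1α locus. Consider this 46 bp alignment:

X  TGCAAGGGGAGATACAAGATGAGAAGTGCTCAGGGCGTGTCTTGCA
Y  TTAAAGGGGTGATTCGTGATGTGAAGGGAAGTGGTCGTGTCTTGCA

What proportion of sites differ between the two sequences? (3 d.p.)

The sequences differ at 13 of 46 positions.
p = 13/46 = 0.282608… ≈ 0.283 (to 3 d.p.).

0.283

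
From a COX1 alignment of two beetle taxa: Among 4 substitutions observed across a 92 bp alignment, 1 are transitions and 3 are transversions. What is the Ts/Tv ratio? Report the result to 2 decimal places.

0.33

R = 1/3 = 0.333333… ≈ 0.33 (to 2 d.p.).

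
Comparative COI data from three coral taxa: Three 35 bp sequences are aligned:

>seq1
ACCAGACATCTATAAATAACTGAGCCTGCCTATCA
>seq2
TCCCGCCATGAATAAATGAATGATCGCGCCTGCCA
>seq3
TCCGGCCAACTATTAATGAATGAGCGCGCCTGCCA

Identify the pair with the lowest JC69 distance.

seq1–seq2: 12/35 differ, p = 0.343, d = 0.458.
seq1–seq3: 11/35 differ, p = 0.314, d = 0.407.
seq2–seq3: 6/35 differ, p = 0.171, d = 0.195.
The smallest distance is between seq2 and seq3.

seq2 and seq3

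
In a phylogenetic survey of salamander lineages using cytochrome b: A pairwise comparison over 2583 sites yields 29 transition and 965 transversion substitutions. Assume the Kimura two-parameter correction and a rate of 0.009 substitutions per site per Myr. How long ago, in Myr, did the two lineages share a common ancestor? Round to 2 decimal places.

P = 29/2583 ≈ 0.011227 and Q = 965/2583 ≈ 0.373597.
Under the Kimura two-parameter model, d = −½ ln(1 − 2P − Q) − ¼ ln(1 − 2Q).
1 − 2P − Q = 0.603949, giving −½ ln(0.603949) = 0.252133.
1 − 2Q = 0.252806, giving −¼ ln(0.252806) = 0.343783.
d = 0.252133 + 0.343783 = 0.595916.
Under a molecular clock d = 2μt, so t = d/(2μ) = 0.595916 / (2 × 0.009) = 33.11 Myr.

33.11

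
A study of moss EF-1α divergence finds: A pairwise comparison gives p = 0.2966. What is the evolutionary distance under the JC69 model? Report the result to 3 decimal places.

d = −(3/4) ln(1 − 4p/3) = −0.75 ln(1 − 0.395467) = −0.75 ln(0.604533)
  = −0.75 × (-0.503299) = 0.377474 substitutions/site.

0.377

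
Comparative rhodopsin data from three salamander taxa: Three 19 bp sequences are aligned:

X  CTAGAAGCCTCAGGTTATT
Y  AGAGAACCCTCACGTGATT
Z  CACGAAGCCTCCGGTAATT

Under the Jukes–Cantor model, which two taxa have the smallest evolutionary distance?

X and Z

X–Y: 5/19 differ, p = 0.263, d = 0.324.
X–Z: 4/19 differ, p = 0.211, d = 0.247.
Y–Z: 7/19 differ, p = 0.368, d = 0.507.
The smallest distance is between X and Z.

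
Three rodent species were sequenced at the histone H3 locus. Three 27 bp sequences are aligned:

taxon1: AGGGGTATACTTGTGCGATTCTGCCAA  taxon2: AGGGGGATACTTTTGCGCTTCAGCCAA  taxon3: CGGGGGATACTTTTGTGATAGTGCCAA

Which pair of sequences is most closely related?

taxon1 and taxon2

taxon1–taxon2: 4/27 differ, p = 0.148, d = 0.165.
taxon1–taxon3: 6/27 differ, p = 0.222, d = 0.264.
taxon2–taxon3: 6/27 differ, p = 0.222, d = 0.264.
The smallest distance is between taxon1 and taxon2.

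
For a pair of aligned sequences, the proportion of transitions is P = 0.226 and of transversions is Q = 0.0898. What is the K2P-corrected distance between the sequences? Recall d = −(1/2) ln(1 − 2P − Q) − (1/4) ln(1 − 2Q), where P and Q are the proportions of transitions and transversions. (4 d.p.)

Under the Kimura two-parameter model, d = −½ ln(1 − 2P − Q) − ¼ ln(1 − 2Q).
1 − 2P − Q = 0.4582, giving −½ ln(0.4582) = 0.390225.
1 − 2Q = 0.8204, giving −¼ ln(0.8204) = 0.049491.
d = 0.390225 + 0.049491 = 0.439716.

0.4397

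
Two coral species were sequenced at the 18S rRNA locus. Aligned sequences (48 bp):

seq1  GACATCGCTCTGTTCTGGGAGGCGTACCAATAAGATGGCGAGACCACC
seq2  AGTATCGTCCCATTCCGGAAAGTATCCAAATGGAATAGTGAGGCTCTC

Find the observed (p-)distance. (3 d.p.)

0.479

The sequences differ at 23 of 48 positions.
p = 23/48 = 0.479166… ≈ 0.479 (to 3 d.p.).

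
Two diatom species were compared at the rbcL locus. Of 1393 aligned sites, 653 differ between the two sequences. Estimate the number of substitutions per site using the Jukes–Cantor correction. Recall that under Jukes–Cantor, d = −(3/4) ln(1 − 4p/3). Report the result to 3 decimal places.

p = 653/1393 ≈ 0.468772.
d = −(3/4) ln(1 − 4p/3) = −0.75 ln(1 − 0.625029) = −0.75 ln(0.374971)
  = −0.75 × (-0.980907) = 0.735680 substitutions/site.

0.736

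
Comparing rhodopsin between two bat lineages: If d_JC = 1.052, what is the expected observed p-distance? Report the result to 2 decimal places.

p = (3/4)(1 − e^(−4d/3)) = 0.75 × (1 − e^(-1.402667)) = 0.75 × (1 − 0.245940) = 0.565545.

0.57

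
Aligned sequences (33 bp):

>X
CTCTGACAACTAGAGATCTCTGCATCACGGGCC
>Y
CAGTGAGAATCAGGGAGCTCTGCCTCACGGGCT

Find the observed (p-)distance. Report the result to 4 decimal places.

The sequences differ at 9 of 33 positions (sites 2, 3, 7, 10, 11, 14, 17, 24, 33).
p = 9/33 = 0.272727… ≈ 0.2727 (to 4 d.p.).

0.2727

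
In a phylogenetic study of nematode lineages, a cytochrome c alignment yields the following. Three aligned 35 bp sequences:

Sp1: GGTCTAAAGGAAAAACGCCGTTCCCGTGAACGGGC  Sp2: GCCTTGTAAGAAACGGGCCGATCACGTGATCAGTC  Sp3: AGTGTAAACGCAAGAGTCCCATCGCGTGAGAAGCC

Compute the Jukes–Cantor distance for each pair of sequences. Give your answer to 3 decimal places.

d(Sp1,Sp2) = 0.572, d(Sp1,Sp3) = 0.572, d(Sp2,Sp3) = 0.705

Sp1–Sp2: 14/35 sites differ → p = 0.4, d = −0.75 ln(1 − 0.533333) = 0.571605 ≈ 0.572.
Sp1–Sp3: 14/35 sites differ → p = 0.4, d = −0.75 ln(1 − 0.533333) = 0.571605 ≈ 0.572.
Sp2–Sp3: 16/35 sites differ → p ≈ 0.457143, d = −0.75 ln(1 − 0.609524) = 0.705292 ≈ 0.705.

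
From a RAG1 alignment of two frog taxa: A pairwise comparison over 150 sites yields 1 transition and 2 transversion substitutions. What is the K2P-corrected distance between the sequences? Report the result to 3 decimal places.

P = 1/150 ≈ 0.006667 and Q = 2/150 ≈ 0.013333.
Under the Kimura two-parameter model, d = −½ ln(1 − 2P − Q) − ¼ ln(1 − 2Q).
1 − 2P − Q = 0.973333, giving −½ ln(0.973333) = 0.013515.
1 − 2Q = 0.973334, giving −¼ ln(0.973334) = 0.006757.
d = 0.013515 + 0.006757 = 0.020272.

0.020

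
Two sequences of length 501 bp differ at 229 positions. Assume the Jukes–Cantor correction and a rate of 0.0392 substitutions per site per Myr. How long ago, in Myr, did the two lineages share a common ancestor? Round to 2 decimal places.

p = 229/501 ≈ 0.457086.
d = −(3/4) ln(1 − 4p/3) = −0.75 ln(1 − 0.609448) = −0.75 ln(0.390552)
  = −0.75 × (-0.940194) = 0.705146 substitutions/site.
Under a molecular clock d = 2μt, so t = d/(2μ) = 0.705146 / (2 × 0.0392) = 8.99 Myr.

8.99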